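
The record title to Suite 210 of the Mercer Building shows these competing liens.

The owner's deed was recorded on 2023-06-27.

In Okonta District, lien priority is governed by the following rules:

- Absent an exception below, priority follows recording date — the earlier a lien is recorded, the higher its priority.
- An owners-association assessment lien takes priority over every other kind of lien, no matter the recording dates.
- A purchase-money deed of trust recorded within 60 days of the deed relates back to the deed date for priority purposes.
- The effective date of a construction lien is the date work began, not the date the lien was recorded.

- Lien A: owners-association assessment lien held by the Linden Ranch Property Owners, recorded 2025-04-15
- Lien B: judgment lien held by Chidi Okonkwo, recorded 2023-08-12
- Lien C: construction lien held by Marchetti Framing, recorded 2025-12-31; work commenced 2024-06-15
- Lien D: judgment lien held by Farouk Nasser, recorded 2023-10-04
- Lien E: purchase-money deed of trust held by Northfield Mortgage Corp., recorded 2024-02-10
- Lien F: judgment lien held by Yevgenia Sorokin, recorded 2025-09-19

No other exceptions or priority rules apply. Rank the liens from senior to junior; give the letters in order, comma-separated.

A, B, D, E, C, F

First, effective dates: C's effective date is 2024-06-15, when work began; E was recorded 228 days after the deed, outside the 60-day window, so it keeps its recording date.
As an owners-association assessment lien, A is senior to every other lien.
Among the remaining liens, by effective date: B (2023-08-12), D (2023-10-04), E (2024-02-10), C (2024-06-15), F (2025-09-19).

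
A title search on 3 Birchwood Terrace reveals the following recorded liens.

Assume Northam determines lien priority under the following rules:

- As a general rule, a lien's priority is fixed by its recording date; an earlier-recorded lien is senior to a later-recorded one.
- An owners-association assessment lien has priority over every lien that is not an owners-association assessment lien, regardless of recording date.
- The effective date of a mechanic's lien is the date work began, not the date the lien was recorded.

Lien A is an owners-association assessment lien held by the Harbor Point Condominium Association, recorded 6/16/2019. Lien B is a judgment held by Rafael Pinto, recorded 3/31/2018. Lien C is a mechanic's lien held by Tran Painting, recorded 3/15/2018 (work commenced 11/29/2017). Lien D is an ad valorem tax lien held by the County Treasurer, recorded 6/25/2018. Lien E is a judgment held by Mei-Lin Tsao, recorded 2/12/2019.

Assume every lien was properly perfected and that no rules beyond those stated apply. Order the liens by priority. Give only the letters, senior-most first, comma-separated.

A, C, B, D, E

First, effective dates: C relates back to 11/29/2017 (work commenced).
A is an owners-association assessment lien, so it outranks all other liens regardless of date.
Remaining liens by effective date: C (11/29/2017), B (3/31/2018), D (6/25/2018), E (2/12/2019).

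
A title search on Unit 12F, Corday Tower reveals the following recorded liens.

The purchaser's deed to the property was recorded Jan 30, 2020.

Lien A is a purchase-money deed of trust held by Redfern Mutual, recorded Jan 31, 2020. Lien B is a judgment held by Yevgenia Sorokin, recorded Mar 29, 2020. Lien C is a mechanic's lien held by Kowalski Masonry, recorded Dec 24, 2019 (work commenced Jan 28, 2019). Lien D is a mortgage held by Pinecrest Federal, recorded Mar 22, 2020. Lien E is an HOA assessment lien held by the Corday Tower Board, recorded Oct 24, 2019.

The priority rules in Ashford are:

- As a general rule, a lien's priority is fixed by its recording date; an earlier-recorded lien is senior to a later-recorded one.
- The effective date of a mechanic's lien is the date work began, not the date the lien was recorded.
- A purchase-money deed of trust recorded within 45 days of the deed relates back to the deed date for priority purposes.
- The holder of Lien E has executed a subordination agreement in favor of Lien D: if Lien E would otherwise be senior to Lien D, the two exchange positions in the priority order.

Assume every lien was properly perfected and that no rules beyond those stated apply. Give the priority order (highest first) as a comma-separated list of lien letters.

Effective dates after the stated exceptions: A's effective date is the deed date, Jan 30, 2020; C's effective date is Jan 28, 2019, when work began.
Ordering by effective date: C (Jan 28, 2019), E (Oct 24, 2019), A (Jan 30, 2020), D (Mar 22, 2020), B (Mar 29, 2020).
The subordination applies — E was senior to D — so E and D swap.

C, D, A, E, B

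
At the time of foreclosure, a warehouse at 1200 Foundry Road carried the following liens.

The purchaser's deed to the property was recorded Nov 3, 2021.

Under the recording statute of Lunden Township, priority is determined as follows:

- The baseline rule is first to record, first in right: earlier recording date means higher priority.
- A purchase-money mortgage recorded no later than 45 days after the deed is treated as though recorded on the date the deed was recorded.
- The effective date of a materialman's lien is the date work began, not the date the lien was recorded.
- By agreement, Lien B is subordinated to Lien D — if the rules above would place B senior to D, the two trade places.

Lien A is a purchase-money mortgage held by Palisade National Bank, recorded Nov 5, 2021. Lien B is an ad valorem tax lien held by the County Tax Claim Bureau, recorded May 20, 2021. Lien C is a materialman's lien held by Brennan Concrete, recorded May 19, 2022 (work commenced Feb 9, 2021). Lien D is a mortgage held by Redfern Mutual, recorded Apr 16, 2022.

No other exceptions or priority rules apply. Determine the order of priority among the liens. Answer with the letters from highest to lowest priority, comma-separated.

Effective dates: A was recorded within the 45-day window, so its effective date is the deed date Nov 3, 2021; C relates back to Feb 9, 2021 (work commenced).
Ordering by effective date: C (Feb 9, 2021), B (May 20, 2021), A (Nov 3, 2021), D (Apr 16, 2022).
The subordination applies — B was senior to D — so B and D swap.

C, D, A, B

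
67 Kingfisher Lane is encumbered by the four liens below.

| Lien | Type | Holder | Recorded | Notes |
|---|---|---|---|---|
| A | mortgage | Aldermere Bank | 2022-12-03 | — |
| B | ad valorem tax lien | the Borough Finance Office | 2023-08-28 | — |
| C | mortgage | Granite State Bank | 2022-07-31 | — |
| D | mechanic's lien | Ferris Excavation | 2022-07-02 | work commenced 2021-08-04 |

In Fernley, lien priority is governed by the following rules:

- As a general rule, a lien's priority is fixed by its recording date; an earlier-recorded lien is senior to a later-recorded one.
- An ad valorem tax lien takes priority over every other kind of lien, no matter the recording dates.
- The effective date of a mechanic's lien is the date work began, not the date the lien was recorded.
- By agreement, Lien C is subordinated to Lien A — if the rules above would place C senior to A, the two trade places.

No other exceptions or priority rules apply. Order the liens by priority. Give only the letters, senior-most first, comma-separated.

B, D, A, C

Effective dates after the stated exceptions: D's effective date is 2021-08-04, when work began.
B, as an ad valorem tax lien, has superpriority and ranks first.
The other liens, earliest effective date first: D (2021-08-04), C (2022-07-31), A (2022-12-03).
Because C would otherwise rank above A, the subordination swaps them.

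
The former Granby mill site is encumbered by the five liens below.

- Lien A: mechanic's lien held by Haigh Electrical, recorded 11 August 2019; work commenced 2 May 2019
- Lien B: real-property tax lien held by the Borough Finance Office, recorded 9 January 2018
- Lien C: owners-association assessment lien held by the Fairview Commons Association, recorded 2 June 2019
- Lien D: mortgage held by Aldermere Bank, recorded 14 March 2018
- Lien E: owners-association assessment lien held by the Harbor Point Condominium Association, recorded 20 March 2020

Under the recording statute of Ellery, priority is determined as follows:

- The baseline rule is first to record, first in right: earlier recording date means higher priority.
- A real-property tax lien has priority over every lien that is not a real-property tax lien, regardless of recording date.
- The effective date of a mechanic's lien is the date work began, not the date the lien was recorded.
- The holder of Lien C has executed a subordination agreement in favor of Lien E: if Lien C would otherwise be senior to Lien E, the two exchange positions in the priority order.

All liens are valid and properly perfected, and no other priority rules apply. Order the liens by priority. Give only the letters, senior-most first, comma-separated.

Effective dates after the stated exceptions: A's effective date is 2 May 2019, when work began.
B, as a real-property tax lien, has superpriority and ranks first.
The other liens, earliest effective date first: D (14 March 2018), A (2 May 2019), C (2 June 2019), E (20 March 2020).
C is senior to E before the subordination, so the two trade places.

B, D, A, E, C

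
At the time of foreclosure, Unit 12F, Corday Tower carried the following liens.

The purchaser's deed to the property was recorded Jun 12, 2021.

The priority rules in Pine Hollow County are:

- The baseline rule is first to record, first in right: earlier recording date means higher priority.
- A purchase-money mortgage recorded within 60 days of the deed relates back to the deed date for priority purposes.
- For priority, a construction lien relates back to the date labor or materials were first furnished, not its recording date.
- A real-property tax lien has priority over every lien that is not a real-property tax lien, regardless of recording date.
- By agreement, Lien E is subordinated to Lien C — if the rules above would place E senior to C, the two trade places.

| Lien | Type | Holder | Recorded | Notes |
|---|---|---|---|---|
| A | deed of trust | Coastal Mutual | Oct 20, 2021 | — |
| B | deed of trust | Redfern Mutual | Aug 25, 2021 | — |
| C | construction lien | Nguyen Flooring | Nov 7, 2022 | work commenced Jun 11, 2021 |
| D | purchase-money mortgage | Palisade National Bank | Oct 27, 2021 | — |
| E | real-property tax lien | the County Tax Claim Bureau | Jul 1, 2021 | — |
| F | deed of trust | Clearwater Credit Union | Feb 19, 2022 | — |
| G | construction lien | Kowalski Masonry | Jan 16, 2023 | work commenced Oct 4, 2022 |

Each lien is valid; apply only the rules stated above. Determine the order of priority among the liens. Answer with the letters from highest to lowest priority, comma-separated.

Effective dates after the stated exceptions: C relates back to Jun 11, 2021 (work commenced); D missed the 60-day window (137 days after the deed), so its recording date stands; G relates back to Oct 4, 2022 (work commenced).
As a real-property tax lien, E is senior to every other lien.
Ordering the rest by effective date: C (Jun 11, 2021), B (Aug 25, 2021), A (Oct 20, 2021), D (Oct 27, 2021), F (Feb 19, 2022), G (Oct 4, 2022).
E would otherwise be senior to C, so under the subordination agreement E and C exchange positions.

C, E, B, A, D, F, G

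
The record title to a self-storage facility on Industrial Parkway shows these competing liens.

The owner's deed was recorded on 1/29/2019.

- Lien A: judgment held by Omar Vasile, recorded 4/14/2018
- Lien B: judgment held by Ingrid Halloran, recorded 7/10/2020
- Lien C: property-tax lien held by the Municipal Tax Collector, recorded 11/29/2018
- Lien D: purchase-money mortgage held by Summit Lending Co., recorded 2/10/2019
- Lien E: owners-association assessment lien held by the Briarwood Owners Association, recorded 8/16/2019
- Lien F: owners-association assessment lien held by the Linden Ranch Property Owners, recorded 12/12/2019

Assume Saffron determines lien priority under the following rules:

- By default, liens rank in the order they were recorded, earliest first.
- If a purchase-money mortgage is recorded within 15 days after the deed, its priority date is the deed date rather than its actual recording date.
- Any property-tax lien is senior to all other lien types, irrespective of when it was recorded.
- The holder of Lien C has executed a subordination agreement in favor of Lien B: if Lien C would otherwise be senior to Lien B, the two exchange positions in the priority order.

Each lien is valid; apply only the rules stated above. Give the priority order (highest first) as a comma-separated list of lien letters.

First, effective dates: D relates back to the deed date 1/29/2019.
As a property-tax lien, C is senior to every other lien.
Ordering the rest by effective date: A (4/14/2018), D (1/29/2019), E (8/16/2019), F (12/12/2019), B (7/10/2020).
C is senior to B before the subordination, so the two trade places.

B, A, D, E, F, C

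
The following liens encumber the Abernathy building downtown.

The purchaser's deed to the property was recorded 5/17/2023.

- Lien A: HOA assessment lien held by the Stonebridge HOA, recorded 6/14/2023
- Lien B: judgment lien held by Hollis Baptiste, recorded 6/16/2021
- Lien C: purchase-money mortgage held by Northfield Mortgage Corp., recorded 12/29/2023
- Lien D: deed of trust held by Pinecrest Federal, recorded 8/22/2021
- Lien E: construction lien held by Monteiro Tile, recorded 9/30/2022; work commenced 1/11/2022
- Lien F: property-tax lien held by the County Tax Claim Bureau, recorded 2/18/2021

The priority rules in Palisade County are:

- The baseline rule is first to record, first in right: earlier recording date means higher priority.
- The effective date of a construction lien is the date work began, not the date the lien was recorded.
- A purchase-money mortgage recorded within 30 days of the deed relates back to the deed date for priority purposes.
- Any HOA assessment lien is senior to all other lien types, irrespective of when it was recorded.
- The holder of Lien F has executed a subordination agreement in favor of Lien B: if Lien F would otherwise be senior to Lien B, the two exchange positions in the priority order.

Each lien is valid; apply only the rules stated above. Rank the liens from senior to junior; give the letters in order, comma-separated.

A, B, F, D, E, C

First, effective dates: C was recorded 226 days after the deed — beyond 30 days — so no relation-back applies; E is treated as recorded 1/11/2022, the work-commencement date.
A is an HOA assessment lien and takes priority over every other lien.
Ordering the rest by effective date: F (2/18/2021), B (6/16/2021), D (8/22/2021), E (1/11/2022), C (12/29/2023).
Because F would otherwise rank above B, the subordination swaps them.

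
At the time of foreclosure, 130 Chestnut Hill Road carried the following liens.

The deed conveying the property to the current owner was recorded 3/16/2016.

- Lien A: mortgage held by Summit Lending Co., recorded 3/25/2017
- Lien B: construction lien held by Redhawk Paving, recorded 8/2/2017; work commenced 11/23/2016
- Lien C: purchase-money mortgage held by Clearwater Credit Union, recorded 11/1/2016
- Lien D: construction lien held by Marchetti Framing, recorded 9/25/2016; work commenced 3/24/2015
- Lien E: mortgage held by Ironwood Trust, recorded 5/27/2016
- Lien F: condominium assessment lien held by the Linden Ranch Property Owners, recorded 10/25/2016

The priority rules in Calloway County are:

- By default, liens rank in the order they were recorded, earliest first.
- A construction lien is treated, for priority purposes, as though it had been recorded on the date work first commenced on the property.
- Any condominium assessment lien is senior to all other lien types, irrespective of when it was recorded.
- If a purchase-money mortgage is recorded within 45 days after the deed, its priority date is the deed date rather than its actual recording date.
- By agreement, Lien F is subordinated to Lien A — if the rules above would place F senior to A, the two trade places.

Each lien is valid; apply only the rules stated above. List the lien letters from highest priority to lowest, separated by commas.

A, D, E, C, B, F

Adjusting effective dates: B relates back to 11/23/2016 (work commenced); C was recorded 230 days after the deed — beyond 45 days — so no relation-back applies; D is treated as recorded 3/24/2015, the work-commencement date.
F is a condominium assessment lien, so it outranks all other liens regardless of date.
The other liens, earliest effective date first: D (3/24/2015), E (5/27/2016), C (11/1/2016), B (11/23/2016), A (3/25/2017).
The subordination applies — F was senior to A — so F and A swap.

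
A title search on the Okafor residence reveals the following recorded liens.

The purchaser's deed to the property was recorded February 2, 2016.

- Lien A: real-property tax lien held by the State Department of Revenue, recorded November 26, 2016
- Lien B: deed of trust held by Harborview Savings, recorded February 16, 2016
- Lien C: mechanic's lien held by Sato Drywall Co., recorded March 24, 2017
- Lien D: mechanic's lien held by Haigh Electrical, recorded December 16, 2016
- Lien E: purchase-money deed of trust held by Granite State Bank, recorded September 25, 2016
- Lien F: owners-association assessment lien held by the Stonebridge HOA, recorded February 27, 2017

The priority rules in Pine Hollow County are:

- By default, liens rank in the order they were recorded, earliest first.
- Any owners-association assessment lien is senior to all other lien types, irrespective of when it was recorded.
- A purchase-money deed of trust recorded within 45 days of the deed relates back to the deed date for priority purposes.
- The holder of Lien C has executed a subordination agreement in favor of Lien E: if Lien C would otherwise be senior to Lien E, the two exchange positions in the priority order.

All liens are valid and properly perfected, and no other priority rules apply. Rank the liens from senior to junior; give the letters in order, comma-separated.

Effective dates after the stated exceptions: E was recorded 236 days after the deed — beyond 45 days — so no relation-back applies.
F, as an owners-association assessment lien, has superpriority and ranks first.
Among the remaining liens, by effective date: B (February 16, 2016), E (September 25, 2016), A (November 26, 2016), D (December 16, 2016), C (March 24, 2017).
C is already junior to E, so the subordination agreement changes nothing.

F, B, E, A, D, C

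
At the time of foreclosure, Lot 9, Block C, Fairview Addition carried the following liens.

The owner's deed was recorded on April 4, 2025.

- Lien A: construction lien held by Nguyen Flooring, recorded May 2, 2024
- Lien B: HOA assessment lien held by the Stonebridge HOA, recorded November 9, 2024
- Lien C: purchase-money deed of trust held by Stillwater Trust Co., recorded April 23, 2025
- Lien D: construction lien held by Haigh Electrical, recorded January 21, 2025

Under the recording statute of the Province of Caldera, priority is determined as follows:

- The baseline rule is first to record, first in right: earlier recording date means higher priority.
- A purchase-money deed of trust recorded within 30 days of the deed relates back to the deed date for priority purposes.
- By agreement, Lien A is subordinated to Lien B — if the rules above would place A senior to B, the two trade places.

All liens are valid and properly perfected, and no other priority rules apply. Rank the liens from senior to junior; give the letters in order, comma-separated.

Adjusting effective dates: C was recorded within the 30-day window, so its effective date is the deed date April 4, 2025.
By effective date: A (May 2, 2024), B (November 9, 2024), D (January 21, 2025), C (April 4, 2025).
Because A would otherwise rank above B, the subordination swaps them.

B, A, D, C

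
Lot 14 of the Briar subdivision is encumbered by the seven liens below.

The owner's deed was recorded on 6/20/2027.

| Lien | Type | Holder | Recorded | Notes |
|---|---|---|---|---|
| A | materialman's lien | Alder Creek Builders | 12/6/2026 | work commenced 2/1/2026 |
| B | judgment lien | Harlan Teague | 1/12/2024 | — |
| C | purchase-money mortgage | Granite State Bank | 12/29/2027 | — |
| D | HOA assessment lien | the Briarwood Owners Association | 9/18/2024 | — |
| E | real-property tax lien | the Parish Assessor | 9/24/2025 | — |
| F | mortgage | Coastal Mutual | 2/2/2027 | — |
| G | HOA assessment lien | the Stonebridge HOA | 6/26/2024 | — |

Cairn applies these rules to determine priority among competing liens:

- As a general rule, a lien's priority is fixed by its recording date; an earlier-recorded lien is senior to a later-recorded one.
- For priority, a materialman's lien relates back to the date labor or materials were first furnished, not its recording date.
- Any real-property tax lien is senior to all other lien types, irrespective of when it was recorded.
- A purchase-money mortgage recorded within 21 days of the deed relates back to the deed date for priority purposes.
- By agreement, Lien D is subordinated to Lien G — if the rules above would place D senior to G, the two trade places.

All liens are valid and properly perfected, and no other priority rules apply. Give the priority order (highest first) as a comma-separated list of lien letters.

E, B, G, D, A, F, C

Effective dates: A's effective date is 2/1/2026, when work began; C was recorded 192 days after the deed, outside the 21-day window, so it keeps its recording date.
E, as a real-property tax lien, has superpriority and ranks first.
Remaining liens by effective date: B (1/12/2024), G (6/26/2024), D (9/18/2024), A (2/1/2026), F (2/2/2027), C (12/29/2027).
D already ranks below G; the subordination has no effect.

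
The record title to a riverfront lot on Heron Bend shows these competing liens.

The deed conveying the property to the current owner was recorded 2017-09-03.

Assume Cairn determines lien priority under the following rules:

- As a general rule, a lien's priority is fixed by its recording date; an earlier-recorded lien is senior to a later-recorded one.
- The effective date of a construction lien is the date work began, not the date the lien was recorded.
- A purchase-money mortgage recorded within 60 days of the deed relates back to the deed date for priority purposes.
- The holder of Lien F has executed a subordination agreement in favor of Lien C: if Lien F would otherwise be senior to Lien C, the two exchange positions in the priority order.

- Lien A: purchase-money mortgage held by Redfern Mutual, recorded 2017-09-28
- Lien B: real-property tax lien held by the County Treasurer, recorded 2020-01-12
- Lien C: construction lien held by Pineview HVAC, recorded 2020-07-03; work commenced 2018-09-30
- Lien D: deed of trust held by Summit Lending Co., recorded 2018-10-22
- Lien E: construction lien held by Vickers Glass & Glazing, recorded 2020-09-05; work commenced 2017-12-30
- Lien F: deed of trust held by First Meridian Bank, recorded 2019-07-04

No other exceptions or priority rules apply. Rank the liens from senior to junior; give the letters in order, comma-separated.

Adjusting effective dates: A was recorded within the 60-day window, so its effective date is the deed date 2017-09-03; C's effective date is 2018-09-30, when work began; E's effective date is 2017-12-30, when work began.
Ordering by effective date: A (2017-09-03), E (2017-12-30), C (2018-09-30), D (2018-10-22), F (2019-07-04), B (2020-01-12).
Since F is not senior to C, the subordination leaves the order unchanged.

A, E, C, D, F, B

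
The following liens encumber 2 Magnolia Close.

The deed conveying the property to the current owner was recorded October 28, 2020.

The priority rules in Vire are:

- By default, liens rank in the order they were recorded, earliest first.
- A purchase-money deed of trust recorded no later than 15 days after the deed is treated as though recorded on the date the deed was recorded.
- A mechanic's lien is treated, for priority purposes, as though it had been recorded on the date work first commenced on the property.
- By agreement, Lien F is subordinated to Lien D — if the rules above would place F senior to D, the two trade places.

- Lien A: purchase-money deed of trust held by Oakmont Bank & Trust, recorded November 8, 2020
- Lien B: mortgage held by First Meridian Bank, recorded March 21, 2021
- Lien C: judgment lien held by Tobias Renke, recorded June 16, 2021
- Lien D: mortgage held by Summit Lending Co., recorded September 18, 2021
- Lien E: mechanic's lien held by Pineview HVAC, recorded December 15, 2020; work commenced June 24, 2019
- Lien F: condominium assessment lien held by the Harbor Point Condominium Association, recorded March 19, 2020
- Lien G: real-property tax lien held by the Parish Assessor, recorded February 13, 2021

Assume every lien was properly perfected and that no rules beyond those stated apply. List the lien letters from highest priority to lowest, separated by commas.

Effective dates: A's effective date is the deed date, October 28, 2020; E's effective date is June 24, 2019, when work began.
Ordering by effective date: E (June 24, 2019), F (March 19, 2020), A (October 28, 2020), G (February 13, 2021), B (March 21, 2021), C (June 16, 2021), D (September 18, 2021).
Because F would otherwise rank above D, the subordination swaps them.

E, D, A, G, B, C, F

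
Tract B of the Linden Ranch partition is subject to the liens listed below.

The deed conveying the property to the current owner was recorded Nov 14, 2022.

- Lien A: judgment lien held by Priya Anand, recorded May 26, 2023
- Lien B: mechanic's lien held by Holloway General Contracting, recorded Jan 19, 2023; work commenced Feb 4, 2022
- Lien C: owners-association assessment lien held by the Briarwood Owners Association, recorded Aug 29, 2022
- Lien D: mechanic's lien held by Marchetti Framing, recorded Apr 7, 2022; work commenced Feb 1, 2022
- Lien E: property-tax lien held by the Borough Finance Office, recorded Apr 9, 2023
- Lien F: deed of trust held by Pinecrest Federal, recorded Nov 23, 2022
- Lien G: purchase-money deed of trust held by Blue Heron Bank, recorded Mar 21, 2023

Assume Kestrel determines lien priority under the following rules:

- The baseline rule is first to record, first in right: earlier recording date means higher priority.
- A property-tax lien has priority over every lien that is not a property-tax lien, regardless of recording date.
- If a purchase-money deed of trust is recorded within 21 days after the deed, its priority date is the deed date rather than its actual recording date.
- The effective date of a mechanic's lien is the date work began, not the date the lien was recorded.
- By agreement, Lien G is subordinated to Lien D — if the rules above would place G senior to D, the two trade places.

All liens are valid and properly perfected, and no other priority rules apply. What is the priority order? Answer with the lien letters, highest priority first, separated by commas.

Adjusting effective dates: B relates back to Feb 4, 2022 (work commenced); D is treated as recorded Feb 1, 2022, the work-commencement date; G missed the 21-day window (127 days after the deed), so its recording date stands.
E is a property-tax lien and takes priority over every other lien.
Remaining liens by effective date: D (Feb 1, 2022), B (Feb 4, 2022), C (Aug 29, 2022), F (Nov 23, 2022), G (Mar 21, 2023), A (May 26, 2023).
G already ranks below D; the subordination has no effect.

E, D, B, C, F, G, A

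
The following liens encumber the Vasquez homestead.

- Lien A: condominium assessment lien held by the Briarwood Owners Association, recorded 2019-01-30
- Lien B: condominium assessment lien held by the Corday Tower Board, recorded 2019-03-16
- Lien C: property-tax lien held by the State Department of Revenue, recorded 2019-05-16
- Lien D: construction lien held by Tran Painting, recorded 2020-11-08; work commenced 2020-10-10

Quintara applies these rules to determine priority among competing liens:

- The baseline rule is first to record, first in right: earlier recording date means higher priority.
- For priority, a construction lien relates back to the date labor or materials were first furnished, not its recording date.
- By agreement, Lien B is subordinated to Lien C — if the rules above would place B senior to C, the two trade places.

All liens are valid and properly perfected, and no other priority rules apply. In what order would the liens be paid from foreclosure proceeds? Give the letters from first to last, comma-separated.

Effective dates: D is treated as recorded 2020-10-10, the work-commencement date.
By effective date, earliest first: A (2019-01-30), B (2019-03-16), C (2019-05-16), D (2020-10-10).
B would otherwise be senior to C, so under the subordination agreement B and C exchange positions.

A, C, B, D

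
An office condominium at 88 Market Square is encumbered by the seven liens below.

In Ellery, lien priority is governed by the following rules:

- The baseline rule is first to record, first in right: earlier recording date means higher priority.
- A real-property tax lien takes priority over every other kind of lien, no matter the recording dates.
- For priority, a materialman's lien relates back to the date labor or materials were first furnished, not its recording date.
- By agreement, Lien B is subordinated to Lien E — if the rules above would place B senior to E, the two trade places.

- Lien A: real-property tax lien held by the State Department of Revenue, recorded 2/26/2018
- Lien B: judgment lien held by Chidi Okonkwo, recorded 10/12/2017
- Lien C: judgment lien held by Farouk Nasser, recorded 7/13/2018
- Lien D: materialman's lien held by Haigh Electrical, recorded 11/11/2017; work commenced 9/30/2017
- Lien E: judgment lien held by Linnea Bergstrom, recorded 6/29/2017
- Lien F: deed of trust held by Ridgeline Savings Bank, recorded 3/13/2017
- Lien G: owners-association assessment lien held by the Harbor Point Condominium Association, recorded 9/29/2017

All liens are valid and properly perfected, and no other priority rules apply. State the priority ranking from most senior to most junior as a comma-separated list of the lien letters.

Adjusting effective dates: D relates back to 9/30/2017 (work commenced).
A, as a real-property tax lien, has superpriority and ranks first.
Ordering the rest by effective date: F (3/13/2017), E (6/29/2017), G (9/29/2017), D (9/30/2017), B (10/12/2017), C (7/13/2018).
B is already junior to E, so the subordination agreement changes nothing.

A, F, E, G, D, B, C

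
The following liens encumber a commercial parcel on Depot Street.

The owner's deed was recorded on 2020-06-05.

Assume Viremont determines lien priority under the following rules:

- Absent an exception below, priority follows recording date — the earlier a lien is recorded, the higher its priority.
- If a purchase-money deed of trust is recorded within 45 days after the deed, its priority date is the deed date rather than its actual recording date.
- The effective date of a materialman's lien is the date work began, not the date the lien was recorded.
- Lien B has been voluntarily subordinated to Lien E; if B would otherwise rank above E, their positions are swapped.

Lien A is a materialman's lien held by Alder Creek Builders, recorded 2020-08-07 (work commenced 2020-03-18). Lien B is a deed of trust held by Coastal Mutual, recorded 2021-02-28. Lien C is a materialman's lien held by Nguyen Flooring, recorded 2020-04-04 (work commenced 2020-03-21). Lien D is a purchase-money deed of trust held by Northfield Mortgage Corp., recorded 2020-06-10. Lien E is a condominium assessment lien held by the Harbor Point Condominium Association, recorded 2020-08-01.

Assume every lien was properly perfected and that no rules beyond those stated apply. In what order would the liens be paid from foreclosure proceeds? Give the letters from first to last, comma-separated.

A, C, D, E, B

First, effective dates: A relates back to 2020-03-18 (work commenced); C relates back to 2020-03-21 (work commenced); D's effective date is the deed date, 2020-06-05.
By effective date: A (2020-03-18), C (2020-03-21), D (2020-06-05), E (2020-08-01), B (2021-02-28).
Since B is not senior to E, the subordination leaves the order unchanged.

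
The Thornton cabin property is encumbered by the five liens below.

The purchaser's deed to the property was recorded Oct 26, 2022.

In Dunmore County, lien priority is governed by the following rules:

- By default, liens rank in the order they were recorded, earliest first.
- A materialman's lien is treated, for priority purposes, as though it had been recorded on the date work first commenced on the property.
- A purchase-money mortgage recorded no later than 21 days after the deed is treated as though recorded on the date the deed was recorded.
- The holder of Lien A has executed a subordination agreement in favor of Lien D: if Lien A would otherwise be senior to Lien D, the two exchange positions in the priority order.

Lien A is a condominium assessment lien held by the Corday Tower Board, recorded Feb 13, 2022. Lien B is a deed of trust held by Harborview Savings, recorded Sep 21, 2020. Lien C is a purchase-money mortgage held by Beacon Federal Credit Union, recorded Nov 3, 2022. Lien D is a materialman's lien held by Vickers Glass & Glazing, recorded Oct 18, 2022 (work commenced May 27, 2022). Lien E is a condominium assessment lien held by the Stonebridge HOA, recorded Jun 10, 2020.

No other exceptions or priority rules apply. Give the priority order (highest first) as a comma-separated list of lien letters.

Adjusting effective dates: C's effective date is the deed date, Oct 26, 2022; D's effective date is May 27, 2022, when work began.
Ordering by effective date: E (Jun 10, 2020), B (Sep 21, 2020), A (Feb 13, 2022), D (May 27, 2022), C (Oct 26, 2022).
A is senior to D before the subordination, so the two trade places.

E, B, D, A, C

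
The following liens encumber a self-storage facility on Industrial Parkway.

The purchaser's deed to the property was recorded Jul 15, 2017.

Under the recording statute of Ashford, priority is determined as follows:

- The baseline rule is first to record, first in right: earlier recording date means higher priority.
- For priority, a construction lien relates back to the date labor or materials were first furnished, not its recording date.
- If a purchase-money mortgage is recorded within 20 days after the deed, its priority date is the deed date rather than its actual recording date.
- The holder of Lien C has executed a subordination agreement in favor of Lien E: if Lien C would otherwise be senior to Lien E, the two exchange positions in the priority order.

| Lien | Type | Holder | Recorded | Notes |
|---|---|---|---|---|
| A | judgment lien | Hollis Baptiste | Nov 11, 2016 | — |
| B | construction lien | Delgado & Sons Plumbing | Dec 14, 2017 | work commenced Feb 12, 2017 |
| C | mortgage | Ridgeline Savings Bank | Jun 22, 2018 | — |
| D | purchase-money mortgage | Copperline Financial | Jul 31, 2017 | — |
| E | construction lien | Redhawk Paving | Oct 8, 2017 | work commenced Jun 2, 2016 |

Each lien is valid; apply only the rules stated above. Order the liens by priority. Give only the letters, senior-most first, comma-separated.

Effective dates: B relates back to Feb 12, 2017 (work commenced); D's effective date is the deed date, Jul 15, 2017; E relates back to Jun 2, 2016 (work commenced).
Ordering by effective date: E (Jun 2, 2016), A (Nov 11, 2016), B (Feb 12, 2017), D (Jul 15, 2017), C (Jun 22, 2018).
C is already junior to E, so the subordination agreement changes nothing.

E, A, B, D, C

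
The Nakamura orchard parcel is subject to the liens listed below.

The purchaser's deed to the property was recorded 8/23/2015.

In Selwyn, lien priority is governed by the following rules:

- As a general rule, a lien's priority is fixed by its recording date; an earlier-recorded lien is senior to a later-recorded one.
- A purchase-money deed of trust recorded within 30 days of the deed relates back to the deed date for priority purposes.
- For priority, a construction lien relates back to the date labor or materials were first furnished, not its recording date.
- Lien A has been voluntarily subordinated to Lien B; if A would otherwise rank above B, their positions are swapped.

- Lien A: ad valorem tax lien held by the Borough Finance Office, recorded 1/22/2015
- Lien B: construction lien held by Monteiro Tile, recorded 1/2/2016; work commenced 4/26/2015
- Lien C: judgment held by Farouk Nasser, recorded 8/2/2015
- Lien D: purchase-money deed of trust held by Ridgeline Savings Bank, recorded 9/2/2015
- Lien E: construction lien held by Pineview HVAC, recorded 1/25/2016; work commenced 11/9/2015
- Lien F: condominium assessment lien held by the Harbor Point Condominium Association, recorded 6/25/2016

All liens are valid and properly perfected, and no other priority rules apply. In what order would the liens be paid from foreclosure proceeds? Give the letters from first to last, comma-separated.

B, A, C, D, E, F

First, effective dates: B relates back to 4/26/2015 (work commenced); D was recorded within the 30-day window, so its effective date is the deed date 8/23/2015; E's effective date is 11/9/2015, when work began.
Ordering by effective date: A (1/22/2015), B (4/26/2015), C (8/2/2015), D (8/23/2015), E (11/9/2015), F (6/25/2016).
The subordination applies — A was senior to B — so A and B swap.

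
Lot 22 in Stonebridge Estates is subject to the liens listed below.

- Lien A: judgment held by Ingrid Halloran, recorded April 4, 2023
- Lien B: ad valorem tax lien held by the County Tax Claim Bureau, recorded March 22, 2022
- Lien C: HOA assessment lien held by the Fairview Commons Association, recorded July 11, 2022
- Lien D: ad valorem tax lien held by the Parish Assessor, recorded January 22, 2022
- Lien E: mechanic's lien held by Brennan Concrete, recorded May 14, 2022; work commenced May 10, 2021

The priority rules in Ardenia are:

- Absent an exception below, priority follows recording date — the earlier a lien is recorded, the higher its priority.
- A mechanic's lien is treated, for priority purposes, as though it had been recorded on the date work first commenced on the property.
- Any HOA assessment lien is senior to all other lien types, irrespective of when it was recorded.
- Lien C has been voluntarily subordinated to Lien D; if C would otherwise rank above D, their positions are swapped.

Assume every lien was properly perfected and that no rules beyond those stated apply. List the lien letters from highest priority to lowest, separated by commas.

D, E, C, B, A

Effective dates after the stated exceptions: E relates back to May 10, 2021 (work commenced).
C is an HOA assessment lien and takes priority over every other lien.
Ordering the rest by effective date: E (May 10, 2021), D (January 22, 2022), B (March 22, 2022), A (April 4, 2023).
Because C would otherwise rank above D, the subordination swaps them.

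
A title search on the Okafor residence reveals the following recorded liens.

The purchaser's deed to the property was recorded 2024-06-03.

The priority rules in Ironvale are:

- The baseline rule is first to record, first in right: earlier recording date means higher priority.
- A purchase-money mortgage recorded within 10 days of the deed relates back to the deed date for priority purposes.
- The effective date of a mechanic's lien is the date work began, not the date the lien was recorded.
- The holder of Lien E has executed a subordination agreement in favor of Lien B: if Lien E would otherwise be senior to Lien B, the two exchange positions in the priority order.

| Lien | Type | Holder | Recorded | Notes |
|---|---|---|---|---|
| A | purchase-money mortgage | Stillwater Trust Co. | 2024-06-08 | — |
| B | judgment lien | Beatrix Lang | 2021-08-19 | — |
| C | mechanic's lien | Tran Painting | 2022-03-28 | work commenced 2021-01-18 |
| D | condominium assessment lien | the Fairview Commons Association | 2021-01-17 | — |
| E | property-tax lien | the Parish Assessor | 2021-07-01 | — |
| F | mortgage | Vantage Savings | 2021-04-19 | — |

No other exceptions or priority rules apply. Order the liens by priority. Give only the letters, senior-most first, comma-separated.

D, C, F, B, E, A

Effective dates: A's effective date is the deed date, 2024-06-03; C's effective date is 2021-01-18, when work began.
Sorted by effective date: D (2021-01-17), C (2021-01-18), F (2021-04-19), E (2021-07-01), B (2021-08-19), A (2024-06-03).
E is senior to B before the subordination, so the two trade places.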